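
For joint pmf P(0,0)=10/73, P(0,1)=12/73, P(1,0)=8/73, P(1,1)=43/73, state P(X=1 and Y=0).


Read from table: P(X=1, Y=0) = 8/73

8/73


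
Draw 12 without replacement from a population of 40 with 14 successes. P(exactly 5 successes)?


P(X=5) = C(14,5)*C(26,7) / C(40,12)
= 2002*657800 / 5586853480
= 1316915600/5586853480 = 2532530/10743949

2532530/10743949


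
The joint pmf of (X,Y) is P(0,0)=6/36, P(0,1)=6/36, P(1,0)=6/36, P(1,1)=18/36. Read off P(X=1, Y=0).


Read from table: P(X=1, Y=0) = 6/36 = 1/6

1/6


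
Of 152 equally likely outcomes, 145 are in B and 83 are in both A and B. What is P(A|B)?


P(A|B) = P(A∩B)/P(B) = (83/152)/(145/152) = 83/145

83/145


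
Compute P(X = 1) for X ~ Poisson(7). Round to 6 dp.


P(X=1) = e^(-7) * 7^1 / 1!
≈ 0.0009118819656 * 7 / 1
≈ 0.006383

0.006383


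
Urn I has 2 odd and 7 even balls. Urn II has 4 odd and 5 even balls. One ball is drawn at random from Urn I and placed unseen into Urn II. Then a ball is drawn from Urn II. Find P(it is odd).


P(transfer odd) = 2/9; P(transfer even) = 7/9
If odd transferred: Urn II has 5 odd of 10, so P(odd|odd moved) = 1/2
If even transferred: Urn II has 4 odd of 10, so P(odd|even moved) = 2/5
By total probability: P(odd) = 2/9*1/2 + 7/9*2/5 = 19/45

19/45


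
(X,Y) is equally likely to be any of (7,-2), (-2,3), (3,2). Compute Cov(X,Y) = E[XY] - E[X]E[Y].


E[X]=8/3, E[Y]=1, E[XY]=-14/3
Cov(X,Y) = E[XY] - E[X]E[Y] = -14/3 - 8/3*1 = -22/3

-22/3


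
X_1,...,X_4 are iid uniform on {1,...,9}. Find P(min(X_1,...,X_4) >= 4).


P(min >= 4) = P(all X_i >= 4) = (P(X_1 >= 4))^4
= (6/9)^4 = (2/3)^4 = 16/81

16/81


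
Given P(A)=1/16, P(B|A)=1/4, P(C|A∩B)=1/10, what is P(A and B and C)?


P(A∩B∩C) = P(A) * P(B|A) * P(C|A∩B)
= 1/16 * 1/4 * 1/10
= 1/64 * 1/10 = 1/640

1/640


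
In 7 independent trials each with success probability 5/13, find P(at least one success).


P(at least one) = 1 - P(none)
P(none) = (1 - 5/13)^7 = (8/13)^7 = 2097152/62748517
P(at least one) = 1 - 2097152/62748517 = 60651365/62748517

60651365/62748517


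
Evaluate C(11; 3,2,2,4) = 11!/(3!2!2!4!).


11! = 39916800
Denominator: 3!=6 * 2!=2 * 2!=2 * 4!=24
Coefficient = 39916800 / 576 = 69300

69300


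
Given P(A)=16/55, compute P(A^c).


P(A') = 1 - P(A) = 1 - 16/55 = 39/55

39/55


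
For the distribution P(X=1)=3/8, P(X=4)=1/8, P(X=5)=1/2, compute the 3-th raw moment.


E[X^3] = sum(x^3 * P(x))
= 1*3/8 + 64*1/8 + 125*1/2
= 567/8

567/8


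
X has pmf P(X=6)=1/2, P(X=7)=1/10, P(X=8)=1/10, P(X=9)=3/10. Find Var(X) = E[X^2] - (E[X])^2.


E[X] = 36/5, E[X^2] = 268/5
Var(X) = E[X^2] - (E[X])^2 = 268/5 - (36/5)^2 = 44/25

44/25


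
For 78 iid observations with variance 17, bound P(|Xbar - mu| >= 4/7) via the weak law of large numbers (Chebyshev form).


Var(Xbar) = Var(X)/n = 17/78
Chebyshev: P(|Xbar-mu| >= 4/7) <= Var(Xbar)/(4/7)^2 = (17/78)/(16/49) = 833/1248

833/1248


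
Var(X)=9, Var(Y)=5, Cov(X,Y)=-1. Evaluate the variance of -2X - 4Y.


Var(-2X - 4Y) = (-2)^2*Var(X) + (-4)^2*Var(Y) + 2*(-2)*(-4)*Cov(X,Y)
= 4*9 + 16*5 + 16*(-1)
= 36 + 80 - 16 = 100

100


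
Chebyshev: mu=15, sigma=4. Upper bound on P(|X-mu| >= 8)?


k = 8/4 = 2
Chebyshev: P(|X-mu| >= k*sigma) <= 1/k^2 = 1/2^2 = 1/4

1/4


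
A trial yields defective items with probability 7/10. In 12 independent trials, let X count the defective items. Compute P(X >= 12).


P(X>=12) = P(X=12)
= 13841287201/1000000000000
= 13841287201/1000000000000

13841287201/1000000000000


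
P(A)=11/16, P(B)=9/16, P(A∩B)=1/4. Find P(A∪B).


P(A∪B) = P(A) + P(B) - P(A∩B)
= 11/16 + 9/16 - 1/4 = 1

1


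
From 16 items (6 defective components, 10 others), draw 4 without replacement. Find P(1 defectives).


P(X=1) = C(6,1)*C(10,3) / C(16,4)
= 6*120 / 1820
= 720/1820 = 36/91

36/91


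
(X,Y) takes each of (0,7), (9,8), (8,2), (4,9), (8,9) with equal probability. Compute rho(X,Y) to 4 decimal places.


Cov(X,Y) = -1.4000, Var(X) = 11.3600, Var(Y) = 6.8000
rho = Cov/(sqrt(VarX)*sqrt(VarY)) = -0.1593

-0.1593


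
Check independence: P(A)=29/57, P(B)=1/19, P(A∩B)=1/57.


P(A)*P(B) = 29/57*1/19 = 29/1083
P(A∩B) = 1/57 != 29/1083, so not independent

No, A and B are not independent


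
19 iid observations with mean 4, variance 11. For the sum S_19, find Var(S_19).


By independence, Var(S_n) = n*Var(X_1) = 19*11 = 209

209


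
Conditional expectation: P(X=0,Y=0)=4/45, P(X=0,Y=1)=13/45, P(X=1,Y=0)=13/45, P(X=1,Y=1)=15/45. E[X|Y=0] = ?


P(Y=0) = 17/45
E[X|Y=0] = (0*4 + 1*13)/17 = 13/17

13/17


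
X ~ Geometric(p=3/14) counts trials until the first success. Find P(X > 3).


P(X > 3) = P(first 3 trials all fail) = (1-p)^3 = (11/14)^3 = 1331/2744

1331/2744


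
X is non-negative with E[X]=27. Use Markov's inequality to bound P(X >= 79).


Markov: P(X >= a) <= E[X]/a
P(X >= 79) <= 27/79

27/79


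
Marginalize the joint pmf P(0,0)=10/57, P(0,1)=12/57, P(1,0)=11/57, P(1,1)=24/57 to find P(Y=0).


P(Y=0) = P(0,0)+P(1,0) = 10/57 + 11/57 = 21/57 = 7/19

7/19


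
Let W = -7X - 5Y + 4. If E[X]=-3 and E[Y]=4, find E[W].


E[-7X - 5Y + 4] = -7*E[X] - 5*E[Y] + 4
= (-7)*(-3) + (-5)*(4) + (4)
= 21 - 20 + 4 = 5

5


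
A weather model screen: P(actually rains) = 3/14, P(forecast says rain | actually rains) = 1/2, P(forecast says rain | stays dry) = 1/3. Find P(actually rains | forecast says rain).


P(A) = P(A|B)P(B) + P(A|B')P(B') = 1/2*3/14 + 1/3*11/14 = 31/84
P(B|A) = P(A|B)P(B)/P(A) = (3/28)/(31/84) = 9/31

9/31


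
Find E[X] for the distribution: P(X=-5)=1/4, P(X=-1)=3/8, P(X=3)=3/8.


E[X] = sum(x * P(x))
= -5*1/4 - 1*3/8 + 3*3/8
= -1/2

-1/2


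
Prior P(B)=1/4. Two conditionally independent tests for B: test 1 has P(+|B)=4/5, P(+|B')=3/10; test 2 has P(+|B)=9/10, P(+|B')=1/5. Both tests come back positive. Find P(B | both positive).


After test 1: P(+) = 4/5*1/4 + 3/10*3/4 = 17/40
P(B|+) = (1/5)/(17/40) = 8/17
After test 2 (use post1 as new prior): P(+) = 9/10*8/17 + 1/5*9/17 = 9/17
P(B|+,+) = (36/85)/(9/17) = 4/5

4/5


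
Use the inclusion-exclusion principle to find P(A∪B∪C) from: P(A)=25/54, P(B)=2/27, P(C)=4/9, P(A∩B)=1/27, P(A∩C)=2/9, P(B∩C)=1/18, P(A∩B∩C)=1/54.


P(A∪B∪C) = P(A)+P(B)+P(C) - P(AB)-P(AC)-P(BC) + P(ABC)
= 25/54+2/27+4/9 - 1/27-2/9-1/18 + 1/54
= 37/54

37/54


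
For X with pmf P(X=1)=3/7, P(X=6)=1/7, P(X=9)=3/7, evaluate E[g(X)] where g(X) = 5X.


E[5X] = sum(g(x)*P(x))
= 5*3/7 + 30*1/7 + 45*3/7
= 180/7

180/7


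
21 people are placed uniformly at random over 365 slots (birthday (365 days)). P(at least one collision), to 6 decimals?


P(all different) = prod((365-i)/365 for i=0..20) = 0.556312
P(at least one match) = 1 - 0.556312 = 0.443688

0.443688


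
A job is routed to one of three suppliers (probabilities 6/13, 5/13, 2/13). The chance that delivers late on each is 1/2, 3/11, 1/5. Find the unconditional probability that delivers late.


P(A) = P(A|B1)P(B1) + P(A|B2)P(B2) + P(A|B3)P(B3)
= 1/2*6/13 + 3/11*5/13 + 1/5*2/13
= 3/13 + 15/143 + 2/65 = 262/715

262/715


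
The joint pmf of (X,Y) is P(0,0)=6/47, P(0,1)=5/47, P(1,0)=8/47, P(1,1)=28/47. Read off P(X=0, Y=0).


Read from table: P(X=0, Y=0) = 6/47

6/47


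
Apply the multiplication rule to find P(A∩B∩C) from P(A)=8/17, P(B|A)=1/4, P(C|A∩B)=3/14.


P(A∩B∩C) = P(A) * P(B|A) * P(C|A∩B)
= 8/17 * 1/4 * 3/14
= 2/17 * 3/14 = 3/119

3/119


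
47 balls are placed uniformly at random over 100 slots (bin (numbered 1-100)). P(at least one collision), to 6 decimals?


P(all different) = prod((100-i)/100 for i=0..46) = 0.000002
P(at least one match) = 1 - 0.000002 = 0.999998

0.999998


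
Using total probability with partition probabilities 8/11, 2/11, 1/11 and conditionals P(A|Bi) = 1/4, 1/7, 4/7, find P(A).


P(A) = P(A|B1)P(B1) + P(A|B2)P(B2) + P(A|B3)P(B3)
= 1/4*8/11 + 1/7*2/11 + 4/7*1/11
= 2/11 + 2/77 + 4/77 = 20/77

20/77


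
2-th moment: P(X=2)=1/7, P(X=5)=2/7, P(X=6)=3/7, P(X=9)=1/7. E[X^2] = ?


E[X^2] = sum(x^2 * P(x))
= 4*1/7 + 25*2/7 + 36*3/7 + 81*1/7
= 243/7

243/7


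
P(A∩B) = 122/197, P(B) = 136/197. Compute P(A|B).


P(A|B) = P(A∩B)/P(B) = (122/197)/(136/197) = 122/136 = 61/68

61/68


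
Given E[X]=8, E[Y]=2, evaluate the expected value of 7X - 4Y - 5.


E[7X - 4Y - 5] = 7*E[X] - 4*E[Y] - 5
= (7)*(8) + (-4)*(2) + (-5)
= 56 - 8 - 5 = 43

43


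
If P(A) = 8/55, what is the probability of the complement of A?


P(A') = 1 - P(A) = 1 - 8/55 = 47/55

47/55


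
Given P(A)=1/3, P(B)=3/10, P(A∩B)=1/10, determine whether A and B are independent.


P(A)*P(B) = 1/3*3/10 = 1/10
P(A∩B) = 1/10, which equals P(A)P(B), so independent

Yes, A and B are independent


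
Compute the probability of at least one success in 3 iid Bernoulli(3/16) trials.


P(at least one) = 1 - P(none)
P(none) = (1 - 3/16)^3 = (13/16)^3 = 2197/4096
P(at least one) = 1 - 2197/4096 = 1899/4096

1899/4096


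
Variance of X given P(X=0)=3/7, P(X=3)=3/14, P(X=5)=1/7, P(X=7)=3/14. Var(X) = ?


E[X] = 20/7, E[X^2] = 16
Var(X) = E[X^2] - (E[X])^2 = 16 - (20/7)^2 = 384/49

384/49


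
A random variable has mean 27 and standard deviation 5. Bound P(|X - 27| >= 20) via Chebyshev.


k = 20/5 = 4
Chebyshev: P(|X-mu| >= k*sigma) <= 1/k^2 = 1/4^2 = 1/16

1/16


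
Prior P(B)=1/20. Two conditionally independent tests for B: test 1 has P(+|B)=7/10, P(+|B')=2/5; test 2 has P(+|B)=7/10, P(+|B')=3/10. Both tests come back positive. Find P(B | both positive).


After test 1: P(+) = 7/10*1/20 + 2/5*19/20 = 83/200
P(B|+) = (7/200)/(83/200) = 7/83
After test 2 (use post1 as new prior): P(+) = 7/10*7/83 + 3/10*76/83 = 277/830
P(B|+,+) = (49/830)/(277/830) = 49/277

49/277


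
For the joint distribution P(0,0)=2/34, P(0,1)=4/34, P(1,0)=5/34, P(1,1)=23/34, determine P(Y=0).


P(Y=0) = P(0,0)+P(1,0) = 2/34 + 5/34 = 7/34

7/34


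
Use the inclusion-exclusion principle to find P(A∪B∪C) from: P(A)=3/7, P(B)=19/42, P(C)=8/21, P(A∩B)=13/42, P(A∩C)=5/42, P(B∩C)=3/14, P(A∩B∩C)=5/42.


P(A∪B∪C) = P(A)+P(B)+P(C) - P(AB)-P(AC)-P(BC) + P(ABC)
= 3/7+19/42+8/21 - 13/42-5/42-3/14 + 5/42
= 31/42

31/42


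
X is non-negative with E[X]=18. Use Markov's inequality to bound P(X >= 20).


Markov: P(X >= a) <= E[X]/a
P(X >= 20) <= 18/20 = 9/10

9/10


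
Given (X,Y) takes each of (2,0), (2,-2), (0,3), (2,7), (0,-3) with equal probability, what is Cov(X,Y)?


E[X]=6/5, E[Y]=1, E[XY]=2
Cov(X,Y) = E[XY] - E[X]E[Y] = 2 - 6/5*1 = 4/5

4/5


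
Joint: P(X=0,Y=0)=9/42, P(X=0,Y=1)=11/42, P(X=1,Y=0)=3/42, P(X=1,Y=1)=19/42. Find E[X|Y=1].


P(Y=1) = 30/42
E[X|Y=1] = (0*11 + 1*19)/30 = 19/30

19/30


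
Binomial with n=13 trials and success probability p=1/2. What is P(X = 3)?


P(X=3) = C(13,3) * p^3 * (1-p)^10
= 286 * 1/8 * 1/1024
= 143/4096

143/4096


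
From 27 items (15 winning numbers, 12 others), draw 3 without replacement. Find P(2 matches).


P(X=2) = C(15,2)*C(12,1) / C(27,3)
= 105*12 / 2925
= 1260/2925 = 28/65

28/65


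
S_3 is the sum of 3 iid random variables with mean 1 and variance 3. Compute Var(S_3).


By independence, Var(S_n) = n*Var(X_1) = 3*3 = 9

9


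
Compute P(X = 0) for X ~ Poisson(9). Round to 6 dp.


P(X=0) = e^(-9) * 9^0 / 0!
≈ 0.0001234098041 * 1 / 1
≈ 0.000123

0.000123


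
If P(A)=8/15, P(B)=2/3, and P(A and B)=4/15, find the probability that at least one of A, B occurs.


P(A∪B) = P(A) + P(B) - P(A∩B)
= 8/15 + 2/3 - 4/15 = 14/15

14/15


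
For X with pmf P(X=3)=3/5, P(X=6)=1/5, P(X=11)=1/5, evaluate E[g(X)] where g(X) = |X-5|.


E[|X-5|] = sum(g(x)*P(x))
= 2*3/5 + 1*1/5 + 6*1/5
= 13/5

13/5


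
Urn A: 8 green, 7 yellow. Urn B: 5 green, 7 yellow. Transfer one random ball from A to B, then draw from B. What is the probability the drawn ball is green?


P(transfer green) = 8/15; P(transfer yellow) = 7/15
If green transferred: Urn II has 6 green of 13, so P(green|green moved) = 6/13
If yellow transferred: Urn II has 5 green of 13, so P(green|yellow moved) = 5/13
By total probability: P(green) = 8/15*6/13 + 7/15*5/13 = 83/195

83/195


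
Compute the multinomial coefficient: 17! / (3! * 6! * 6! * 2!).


17! = 355687428096000
Denominator: 3!=6 * 6!=720 * 6!=720 * 2!=2
Coefficient = 355687428096000 / 6220800 = 57177120

57177120


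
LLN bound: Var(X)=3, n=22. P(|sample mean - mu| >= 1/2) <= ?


Var(Xbar) = Var(X)/n = 3/22
Chebyshev: P(|Xbar-mu| >= 1/2) <= Var(Xbar)/(1/2)^2 = (3/22)/(1/4) = 6/11

6/11


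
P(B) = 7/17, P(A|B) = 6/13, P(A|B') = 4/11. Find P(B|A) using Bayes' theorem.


P(A) = P(A|B)P(B) + P(A|B')P(B') = 6/13*7/17 + 4/11*10/17 = 982/2431
P(B|A) = P(A|B)P(B)/P(A) = (42/221)/(982/2431) = 231/491

231/491


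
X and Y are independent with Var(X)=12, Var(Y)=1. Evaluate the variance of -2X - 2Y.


Independence => Cov(X,Y)=0
Var(-2X - 2Y) = (-2)^2*Var(X) + (-2)^2*Var(Y)
= 4*12 + 4*1 = 52

52


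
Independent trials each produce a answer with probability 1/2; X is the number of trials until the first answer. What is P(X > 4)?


P(X > 4) = P(first 4 trials all fail) = (1-p)^4 = (1/2)^4 = 1/16

1/16


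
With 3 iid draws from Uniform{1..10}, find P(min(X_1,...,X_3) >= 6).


P(min >= 6) = P(all X_i >= 6) = (P(X_1 >= 6))^3
= (5/10)^3 = (1/2)^3 = 1/8

1/8


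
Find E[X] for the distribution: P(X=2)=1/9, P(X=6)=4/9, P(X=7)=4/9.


E[X] = sum(x * P(x))
= 2*1/9 + 6*4/9 + 7*4/9
= 6

6


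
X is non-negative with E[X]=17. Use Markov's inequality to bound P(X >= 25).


Markov: P(X >= a) <= E[X]/a
P(X >= 25) <= 17/25

17/25


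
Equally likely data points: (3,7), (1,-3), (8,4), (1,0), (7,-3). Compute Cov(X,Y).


E[X]=4, E[Y]=1, E[XY]=29/5
Cov(X,Y) = E[XY] - E[X]E[Y] = 29/5 - 4*1 = 9/5

9/5


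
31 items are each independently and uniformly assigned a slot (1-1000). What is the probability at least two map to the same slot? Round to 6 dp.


P(all different) = prod((1000-i)/1000 for i=0..30) = 0.625127
P(at least one match) = 1 - 0.625127 = 0.374873

0.374873


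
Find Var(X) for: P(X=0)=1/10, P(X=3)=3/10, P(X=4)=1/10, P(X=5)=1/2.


E[X] = 19/5, E[X^2] = 84/5
Var(X) = E[X^2] - (E[X])^2 = 84/5 - (19/5)^2 = 59/25

59/25


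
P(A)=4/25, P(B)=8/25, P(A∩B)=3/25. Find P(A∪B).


P(A∪B) = P(A) + P(B) - P(A∩B)
= 4/25 + 8/25 - 3/25 = 9/25

9/25


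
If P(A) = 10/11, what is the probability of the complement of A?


P(A') = 1 - P(A) = 1 - 10/11 = 1/11

1/11


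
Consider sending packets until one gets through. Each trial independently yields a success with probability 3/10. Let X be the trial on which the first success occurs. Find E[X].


For geometric (trials until first success), E[X] = 1/p = 1/(3/10) = 10/3

10/3


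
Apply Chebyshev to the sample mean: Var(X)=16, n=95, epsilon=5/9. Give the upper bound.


Var(Xbar) = Var(X)/n = 16/95
Chebyshev: P(|Xbar-mu| >= 5/9) <= Var(Xbar)/(5/9)^2 = (16/95)/(25/81) = 1296/2375

1296/2375


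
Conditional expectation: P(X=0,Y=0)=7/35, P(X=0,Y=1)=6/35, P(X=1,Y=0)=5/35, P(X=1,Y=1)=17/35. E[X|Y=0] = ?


P(Y=0) = 12/35
E[X|Y=0] = (0*7 + 1*5)/12 = 5/12

5/12


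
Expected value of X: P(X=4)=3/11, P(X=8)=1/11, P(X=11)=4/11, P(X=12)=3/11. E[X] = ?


E[X] = sum(x * P(x))
= 4*3/11 + 8*1/11 + 11*4/11 + 12*3/11
= 100/11

100/11


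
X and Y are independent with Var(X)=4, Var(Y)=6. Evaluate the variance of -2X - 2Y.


Independence => Cov(X,Y)=0
Var(-2X - 2Y) = (-2)^2*Var(X) + (-2)^2*Var(Y)
= 4*4 + 4*6 = 40

40


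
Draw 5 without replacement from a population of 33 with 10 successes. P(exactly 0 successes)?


P(X=0) = C(10,0)*C(23,5) / C(33,5)
= 1*33649 / 237336
= 33649/237336 = 3059/21576

3059/21576


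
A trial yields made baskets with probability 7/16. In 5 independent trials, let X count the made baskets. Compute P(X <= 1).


P(X<=1) = P(X=0) + P(X=1)
= 59049/1048576 + 229635/1048576
= 72171/262144

72171/262144


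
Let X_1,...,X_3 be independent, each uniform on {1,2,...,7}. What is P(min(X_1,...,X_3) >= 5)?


P(min >= 5) = P(all X_i >= 5) = (P(X_1 >= 5))^3
= (3/7)^3 = 27/343

27/343


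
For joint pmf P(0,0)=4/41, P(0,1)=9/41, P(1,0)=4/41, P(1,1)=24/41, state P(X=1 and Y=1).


Read from table: P(X=1, Y=1) = 24/41

24/41


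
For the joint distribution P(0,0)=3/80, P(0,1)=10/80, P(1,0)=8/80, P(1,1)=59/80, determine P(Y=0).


P(Y=0) = P(0,0)+P(1,0) = 3/80 + 8/80 = 11/80

11/80


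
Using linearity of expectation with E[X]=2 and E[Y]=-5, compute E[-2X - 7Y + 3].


E[-2X - 7Y + 3] = -2*E[X] - 7*E[Y] + 3
= (-2)*(2) + (-7)*(-5) + (3)
= -4 + 35 + 3 = 34

34


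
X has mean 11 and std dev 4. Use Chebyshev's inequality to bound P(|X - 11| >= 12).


k = 12/4 = 3
Chebyshev: P(|X-mu| >= k*sigma) <= 1/k^2 = 1/3^2 = 1/9

1/9


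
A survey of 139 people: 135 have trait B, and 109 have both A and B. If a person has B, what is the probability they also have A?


P(A|B) = P(A∩B)/P(B) = (109/139)/(135/139) = 109/135

109/135


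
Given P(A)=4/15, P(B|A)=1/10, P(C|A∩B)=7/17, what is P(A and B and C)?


P(A∩B∩C) = P(A) * P(B|A) * P(C|A∩B)
= 4/15 * 1/10 * 7/17
= 2/75 * 7/17 = 14/1275

14/1275


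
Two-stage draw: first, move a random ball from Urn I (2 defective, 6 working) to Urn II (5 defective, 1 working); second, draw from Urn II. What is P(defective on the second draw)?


P(transfer defective) = 2/8 = 1/4; P(transfer working) = 3/4
If defective transferred: Urn II has 6 defective of 7, so P(defective|defective moved) = 6/7
If working transferred: Urn II has 5 defective of 7, so P(defective|working moved) = 5/7
By total probability: P(defective) = 1/4*6/7 + 3/4*5/7 = 3/4

3/4


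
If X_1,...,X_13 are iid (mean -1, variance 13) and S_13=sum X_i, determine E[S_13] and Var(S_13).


E[S_n] = n*mu = 13*-1 = -13
Var(S_n) = n*sigma^2 = 13*13 = 169

E[S_13]=-13, Var(S_13)=169


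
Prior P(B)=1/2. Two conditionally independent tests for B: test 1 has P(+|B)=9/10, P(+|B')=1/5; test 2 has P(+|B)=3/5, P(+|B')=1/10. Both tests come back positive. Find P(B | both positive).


After test 1: P(+) = 9/10*1/2 + 1/5*1/2 = 11/20
P(B|+) = (9/20)/(11/20) = 9/11
After test 2 (use post1 as new prior): P(+) = 3/5*9/11 + 1/10*2/11 = 28/55
P(B|+,+) = (27/55)/(28/55) = 27/28

27/28


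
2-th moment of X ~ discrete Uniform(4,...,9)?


E[X^2] = (1/6) * sum(x^2 for x=4..9)
= 271/6

271/6


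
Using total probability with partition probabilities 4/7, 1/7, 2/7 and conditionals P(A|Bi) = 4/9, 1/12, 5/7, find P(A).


P(A) = P(A|B1)P(B1) + P(A|B2)P(B2) + P(A|B3)P(B3)
= 4/9*4/7 + 1/12*1/7 + 5/7*2/7
= 16/63 + 1/84 + 10/49 = 829/1764

829/1764


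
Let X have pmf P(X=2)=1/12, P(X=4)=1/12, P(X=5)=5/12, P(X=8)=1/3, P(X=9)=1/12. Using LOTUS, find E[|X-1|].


E[|X-1|] = sum(g(x)*P(x))
= 1*1/12 + 3*1/12 + 4*5/12 + 7*1/3 + 8*1/12
= 5

5


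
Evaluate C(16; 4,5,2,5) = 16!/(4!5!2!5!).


16! = 20922789888000
Denominator: 4!=24 * 5!=120 * 2!=2 * 5!=120
Coefficient = 20922789888000 / 691200 = 30270240

30270240


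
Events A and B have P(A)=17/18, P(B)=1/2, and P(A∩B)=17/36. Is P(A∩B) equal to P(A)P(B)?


P(A)*P(B) = 17/18*1/2 = 17/36
P(A∩B) = 17/36, which equals P(A)P(B), so independent

Yes, A and B are independent


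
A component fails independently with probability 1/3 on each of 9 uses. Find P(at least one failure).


P(at least one) = 1 - P(none)
P(none) = (1 - 1/3)^9 = (2/3)^9 = 512/19683
P(at least one) = 1 - 512/19683 = 19171/19683

19171/19683


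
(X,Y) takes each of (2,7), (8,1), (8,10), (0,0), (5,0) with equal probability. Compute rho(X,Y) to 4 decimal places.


Cov(X,Y) = 3.8400, Var(X) = 10.2400, Var(Y) = 17.0400
rho = Cov/(sqrt(VarX)*sqrt(VarY)) = 0.2907

0.2907


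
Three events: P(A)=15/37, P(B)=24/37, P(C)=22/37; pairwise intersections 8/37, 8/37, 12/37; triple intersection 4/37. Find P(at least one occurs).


P(A∪B∪C) = P(A)+P(B)+P(C) - P(AB)-P(AC)-P(BC) + P(ABC)
= 15/37+24/37+22/37 - 8/37-8/37-12/37 + 4/37
= 1

1


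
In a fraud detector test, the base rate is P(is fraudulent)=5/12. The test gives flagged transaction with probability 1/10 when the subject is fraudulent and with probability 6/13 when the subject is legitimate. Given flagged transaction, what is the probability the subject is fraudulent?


P(A) = P(A|B)P(B) + P(A|B')P(B') = 1/10*5/12 + 6/13*7/12 = 97/312
P(B|A) = P(A|B)P(B)/P(A) = (1/24)/(97/312) = 13/97

13/97


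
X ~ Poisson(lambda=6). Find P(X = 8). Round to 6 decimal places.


P(X=8) = e^(-6) * 6^8 / 8!
≈ 0.002478752177 * 1679616 / 40320
≈ 0.103258

0.103258


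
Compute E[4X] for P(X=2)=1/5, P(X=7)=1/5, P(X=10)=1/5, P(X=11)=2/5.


E[4X] = sum(g(x)*P(x))
= 8*1/5 + 28*1/5 + 40*1/5 + 44*2/5
= 164/5

164/5


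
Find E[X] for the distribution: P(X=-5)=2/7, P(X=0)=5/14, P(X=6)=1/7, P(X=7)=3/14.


E[X] = sum(x * P(x))
= -5*2/7 + 0*5/14 + 6*1/7 + 7*3/14
= 13/14

13/14


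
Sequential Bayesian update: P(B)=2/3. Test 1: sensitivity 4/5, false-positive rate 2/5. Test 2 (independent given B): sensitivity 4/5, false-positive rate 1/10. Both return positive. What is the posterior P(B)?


After test 1: P(+) = 4/5*2/3 + 2/5*1/3 = 2/3
P(B|+) = (8/15)/(2/3) = 4/5
After test 2 (use post1 as new prior): P(+) = 4/5*4/5 + 1/10*1/5 = 33/50
P(B|+,+) = (16/25)/(33/50) = 32/33

32/33


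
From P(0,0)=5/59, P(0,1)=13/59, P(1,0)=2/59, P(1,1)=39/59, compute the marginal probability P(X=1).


P(X=1) = P(1,0)+P(1,1) = 2/59 + 39/59 = 41/59

41/59


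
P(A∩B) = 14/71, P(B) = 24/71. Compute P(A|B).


P(A|B) = P(A∩B)/P(B) = (14/71)/(24/71) = 14/24 = 7/12

7/12


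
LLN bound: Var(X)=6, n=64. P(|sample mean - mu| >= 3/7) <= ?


Var(Xbar) = Var(X)/n = 6/64
Chebyshev: P(|Xbar-mu| >= 3/7) <= Var(Xbar)/(3/7)^2 = (3/32)/(9/49) = 49/96

49/96


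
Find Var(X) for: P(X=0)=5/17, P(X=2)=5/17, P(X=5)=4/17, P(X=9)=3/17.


E[X] = 57/17, E[X^2] = 363/17
Var(X) = E[X^2] - (E[X])^2 = 363/17 - (57/17)^2 = 2922/289

2922/289


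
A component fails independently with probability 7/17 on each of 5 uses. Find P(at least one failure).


P(at least one) = 1 - P(none)
P(none) = (1 - 7/17)^5 = (10/17)^5 = 100000/1419857
P(at least one) = 1 - 100000/1419857 = 1319857/1419857

1319857/1419857


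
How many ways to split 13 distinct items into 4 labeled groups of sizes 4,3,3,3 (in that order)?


13! = 6227020800
Denominator: 4!=24 * 3!=6 * 3!=6 * 3!=6
Coefficient = 6227020800 / 5184 = 1201200

1201200


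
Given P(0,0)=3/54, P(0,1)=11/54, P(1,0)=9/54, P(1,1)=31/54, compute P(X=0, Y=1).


Read from table: P(X=0, Y=1) = 11/54

11/54


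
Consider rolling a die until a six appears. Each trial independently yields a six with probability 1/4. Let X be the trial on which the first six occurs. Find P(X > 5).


P(X > 5) = P(first 5 trials all fail) = (1-p)^5 = (3/4)^5 = 243/1024

243/1024


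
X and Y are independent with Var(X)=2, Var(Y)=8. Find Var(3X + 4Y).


Independence => Cov(X,Y)=0
Var(3X + 4Y) = 3^2*Var(X) + 4^2*Var(Y)
= 9*2 + 16*8 = 146

146


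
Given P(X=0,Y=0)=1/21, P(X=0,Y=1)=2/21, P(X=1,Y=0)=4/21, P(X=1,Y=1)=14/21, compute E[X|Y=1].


P(Y=1) = 16/21
E[X|Y=1] = (0*2 + 1*14)/16 = 14/16 = 7/8

7/8


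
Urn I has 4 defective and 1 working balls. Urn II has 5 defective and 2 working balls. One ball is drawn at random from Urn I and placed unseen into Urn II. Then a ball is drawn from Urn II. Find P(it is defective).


P(transfer defective) = 4/5; P(transfer working) = 1/5
If defective transferred: Urn II has 6 defective of 8, so P(defective|defective moved) = 3/4
If working transferred: Urn II has 5 defective of 8, so P(defective|working moved) = 5/8
By total probability: P(defective) = 4/5*3/4 + 1/5*5/8 = 29/40

29/40


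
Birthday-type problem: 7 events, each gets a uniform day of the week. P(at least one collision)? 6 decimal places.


P(all different) = prod((7-i)/7 for i=0..6) = 0.006120
P(at least one match) = 1 - 0.006120 = 0.993880

0.993880


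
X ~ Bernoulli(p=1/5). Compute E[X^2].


For Bernoulli: X in {0,1}
E[X^2] = 0^2*(1-1/5) + 1^2*1/5 = 1/5

1/5


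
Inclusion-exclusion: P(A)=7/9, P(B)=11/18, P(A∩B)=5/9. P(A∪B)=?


P(A∪B) = P(A) + P(B) - P(A∩B)
= 7/9 + 11/18 - 5/9 = 5/6

5/6


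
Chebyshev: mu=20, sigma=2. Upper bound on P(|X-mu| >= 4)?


k = 4/2 = 2
Chebyshev: P(|X-mu| >= k*sigma) <= 1/k^2 = 1/2^2 = 1/4

1/4


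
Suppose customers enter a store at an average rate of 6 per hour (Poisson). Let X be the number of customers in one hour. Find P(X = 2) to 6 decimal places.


P(X=2) = e^(-6) * 6^2 / 2!
≈ 0.002478752177 * 36 / 2
≈ 0.044618

0.044618


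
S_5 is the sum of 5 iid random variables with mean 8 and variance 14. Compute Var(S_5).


By independence, Var(S_n) = n*Var(X_1) = 5*14 = 70

70


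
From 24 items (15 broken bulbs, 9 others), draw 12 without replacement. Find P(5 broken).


P(X=5) = C(15,5)*C(9,7) / C(24,12)
= 3003*36 / 2704156
= 108108/2704156 = 297/7429

297/7429


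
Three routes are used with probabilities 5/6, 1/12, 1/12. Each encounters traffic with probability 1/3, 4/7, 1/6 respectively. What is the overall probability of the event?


P(A) = P(A|B1)P(B1) + P(A|B2)P(B2) + P(A|B3)P(B3)
= 1/3*5/6 + 4/7*1/12 + 1/6*1/12
= 5/18 + 1/21 + 1/72 = 19/56

19/56


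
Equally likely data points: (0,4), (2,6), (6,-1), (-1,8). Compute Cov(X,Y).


E[X]=7/4, E[Y]=17/4, E[XY]=-1/2
Cov(X,Y) = E[XY] - E[X]E[Y] = -1/2 - 7/4*17/4 = -127/16

-127/16


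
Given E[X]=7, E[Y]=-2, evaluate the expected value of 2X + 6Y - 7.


E[2X + 6Y - 7] = 2*E[X] + 6*E[Y] - 7
= (2)*(7) + (6)*(-2) + (-7)
= 14 - 12 - 7 = -5

-5


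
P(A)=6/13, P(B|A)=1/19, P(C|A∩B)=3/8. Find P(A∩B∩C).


P(A∩B∩C) = P(A) * P(B|A) * P(C|A∩B)
= 6/13 * 1/19 * 3/8
= 6/247 * 3/8 = 9/988

9/988


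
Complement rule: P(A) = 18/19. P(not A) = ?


P(A') = 1 - P(A) = 1 - 18/19 = 1/19

1/19


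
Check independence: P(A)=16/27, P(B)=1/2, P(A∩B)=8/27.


P(A)*P(B) = 16/27*1/2 = 8/27
P(A∩B) = 8/27, which equals P(A)P(B), so independent

Yes, A and B are independent


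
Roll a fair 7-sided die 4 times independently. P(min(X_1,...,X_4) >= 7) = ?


P(min >= 7) = P(all X_i >= 7) = (P(X_1 >= 7))^4
= (1/7)^4 = 1/2401

1/2401


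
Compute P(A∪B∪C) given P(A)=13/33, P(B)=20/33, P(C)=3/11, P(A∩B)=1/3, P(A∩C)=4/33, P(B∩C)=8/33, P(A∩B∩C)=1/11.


P(A∪B∪C) = P(A)+P(B)+P(C) - P(AB)-P(AC)-P(BC) + P(ABC)
= 13/33+20/33+3/11 - 1/3-4/33-8/33 + 1/11
= 2/3

2/3


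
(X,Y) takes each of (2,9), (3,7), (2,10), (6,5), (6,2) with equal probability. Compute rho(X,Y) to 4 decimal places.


Cov(X,Y) = -4.8800, Var(X) = 3.3600, Var(Y) = 8.2400
rho = Cov/(sqrt(VarX)*sqrt(VarY)) = -0.9274

-0.9274


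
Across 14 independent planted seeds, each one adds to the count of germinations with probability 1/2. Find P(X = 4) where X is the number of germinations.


P(X=4) = C(14,4) * p^4 * (1-p)^10
= 1001 * 1/16 * 1/1024
= 1001/16384

1001/16384


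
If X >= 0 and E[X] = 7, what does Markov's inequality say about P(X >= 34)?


Markov: P(X >= a) <= E[X]/a
P(X >= 34) <= 7/34

7/34


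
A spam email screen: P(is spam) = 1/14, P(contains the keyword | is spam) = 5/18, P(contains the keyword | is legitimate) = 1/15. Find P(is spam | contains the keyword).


P(A) = P(A|B)P(B) + P(A|B')P(B') = 5/18*1/14 + 1/15*13/14 = 103/1260
P(B|A) = P(A|B)P(B)/P(A) = (5/252)/(103/1260) = 25/103

25/103


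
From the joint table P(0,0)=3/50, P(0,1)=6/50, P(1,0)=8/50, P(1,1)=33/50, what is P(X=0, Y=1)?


Read from table: P(X=0, Y=1) = 6/50 = 3/25

3/25


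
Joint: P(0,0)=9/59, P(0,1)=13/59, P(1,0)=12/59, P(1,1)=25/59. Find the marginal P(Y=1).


P(Y=1) = P(0,1)+P(1,1) = 13/59 + 25/59 = 38/59

38/59


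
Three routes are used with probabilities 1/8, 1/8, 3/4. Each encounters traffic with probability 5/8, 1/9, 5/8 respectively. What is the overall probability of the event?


P(A) = P(A|B1)P(B1) + P(A|B2)P(B2) + P(A|B3)P(B3)
= 5/8*1/8 + 1/9*1/8 + 5/8*3/4
= 5/64 + 1/72 + 15/32 = 323/576

323/576


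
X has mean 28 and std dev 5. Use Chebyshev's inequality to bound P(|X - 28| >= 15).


k = 15/5 = 3
Chebyshev: P(|X-mu| >= k*sigma) <= 1/k^2 = 1/3^2 = 1/9

1/9


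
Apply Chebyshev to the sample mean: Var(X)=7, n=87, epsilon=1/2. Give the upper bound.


Var(Xbar) = Var(X)/n = 7/87
Chebyshev: P(|Xbar-mu| >= 1/2) <= Var(Xbar)/(1/2)^2 = (7/87)/(1/4) = 28/87

28/87


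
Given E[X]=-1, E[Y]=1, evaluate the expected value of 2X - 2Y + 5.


E[2X - 2Y + 5] = 2*E[X] - 2*E[Y] + 5
= (2)*(-1) + (-2)*(1) + (5)
= -2 - 2 + 5 = 1

1


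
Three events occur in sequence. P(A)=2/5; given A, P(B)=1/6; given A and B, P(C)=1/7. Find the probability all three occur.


P(A∩B∩C) = P(A) * P(B|A) * P(C|A∩B)
= 2/5 * 1/6 * 1/7
= 1/15 * 1/7 = 1/105

1/105


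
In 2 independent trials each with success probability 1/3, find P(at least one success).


P(at least one) = 1 - P(none)
P(none) = (1 - 1/3)^2 = (2/3)^2 = 4/9
P(at least one) = 1 - 4/9 = 5/9

5/9


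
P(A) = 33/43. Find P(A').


P(A') = 1 - P(A) = 1 - 33/43 = 10/43

10/43


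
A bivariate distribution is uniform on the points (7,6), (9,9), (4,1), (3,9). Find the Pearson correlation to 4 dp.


Cov(X,Y) = 2.5625, Var(X) = 5.6875, Var(Y) = 10.6875
rho = Cov/(sqrt(VarX)*sqrt(VarY)) = 0.3287

0.3287


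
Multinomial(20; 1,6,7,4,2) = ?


20! = 2432902008176640000
Denominator: 1!=1 * 6!=720 * 7!=5040 * 4!=24 * 2!=2
Coefficient = 2432902008176640000 / 174182400 = 13967553600

13967553600


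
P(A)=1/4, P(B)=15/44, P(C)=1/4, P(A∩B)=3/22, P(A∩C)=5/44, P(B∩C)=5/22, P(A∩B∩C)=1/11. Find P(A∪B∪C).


P(A∪B∪C) = P(A)+P(B)+P(C) - P(AB)-P(AC)-P(BC) + P(ABC)
= 1/4+15/44+1/4 - 3/22-5/44-5/22 + 1/11
= 5/11

5/11


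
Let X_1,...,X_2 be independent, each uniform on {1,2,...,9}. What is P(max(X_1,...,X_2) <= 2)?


P(max <= 2) = P(all X_i <= 2) = (P(X_1 <= 2))^2
= (2/9)^2 = 4/81

4/81


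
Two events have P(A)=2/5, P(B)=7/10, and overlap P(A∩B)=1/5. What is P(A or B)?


P(A∪B) = P(A) + P(B) - P(A∩B)
= 2/5 + 7/10 - 1/5 = 9/10

9/10


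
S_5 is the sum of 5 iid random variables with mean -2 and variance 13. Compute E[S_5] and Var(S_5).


E[S_n] = n*mu = 5*-2 = -10
Var(S_n) = n*sigma^2 = 5*13 = 65

E[S_5]=-10, Var(S_5)=65


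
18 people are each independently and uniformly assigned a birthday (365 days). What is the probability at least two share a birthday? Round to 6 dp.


P(all different) = prod((365-i)/365 for i=0..17) = 0.653089
P(at least one match) = 1 - 0.653089 = 0.346911

0.346911


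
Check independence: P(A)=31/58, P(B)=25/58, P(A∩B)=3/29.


P(A)*P(B) = 31/58*25/58 = 775/3364
P(A∩B) = 3/29 != 775/3364, so not independent

No, A and B are not independent


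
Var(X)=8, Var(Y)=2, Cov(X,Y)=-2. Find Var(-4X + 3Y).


Var(-4X + 3Y) = (-4)^2*Var(X) + 3^2*Var(Y) + 2*(-4)*3*Cov(X,Y)
= 16*8 + 9*2 - 24*(-2)
= 128 + 18 + 48 = 194

194


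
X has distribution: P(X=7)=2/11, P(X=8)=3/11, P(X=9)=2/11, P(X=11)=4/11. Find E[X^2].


E[X^2] = sum(g(x)*P(x))
= 49*2/11 + 64*3/11 + 81*2/11 + 121*4/11
= 936/11

936/11


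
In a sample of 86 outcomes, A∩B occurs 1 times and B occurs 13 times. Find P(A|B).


P(A|B) = P(A∩B)/P(B) = (1/86)/(13/86) = 1/13

1/13


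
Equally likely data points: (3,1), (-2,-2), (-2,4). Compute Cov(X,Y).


E[X]=-1/3, E[Y]=1, E[XY]=-1/3
Cov(X,Y) = E[XY] - E[X]E[Y] = -1/3 + 1/3*1 = 0

0


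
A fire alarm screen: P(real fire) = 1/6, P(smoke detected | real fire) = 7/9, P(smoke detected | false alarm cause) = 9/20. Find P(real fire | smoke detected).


P(A) = P(A|B)P(B) + P(A|B')P(B') = 7/9*1/6 + 9/20*5/6 = 109/216
P(B|A) = P(A|B)P(B)/P(A) = (7/54)/(109/216) = 28/109

28/109


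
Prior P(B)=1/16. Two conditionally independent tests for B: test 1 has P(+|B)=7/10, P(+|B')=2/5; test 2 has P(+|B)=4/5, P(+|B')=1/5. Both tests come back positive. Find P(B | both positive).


After test 1: P(+) = 7/10*1/16 + 2/5*15/16 = 67/160
P(B|+) = (7/160)/(67/160) = 7/67
After test 2 (use post1 as new prior): P(+) = 4/5*7/67 + 1/5*60/67 = 88/335
P(B|+,+) = (28/335)/(88/335) = 7/22

7/22


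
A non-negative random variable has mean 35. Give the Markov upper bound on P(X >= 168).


Markov: P(X >= a) <= E[X]/a
P(X >= 168) <= 35/168 = 5/24

5/24


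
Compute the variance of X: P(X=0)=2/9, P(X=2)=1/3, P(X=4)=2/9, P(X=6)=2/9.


E[X] = 26/9, E[X^2] = 116/9
Var(X) = E[X^2] - (E[X])^2 = 116/9 - (26/9)^2 = 368/81

368/81


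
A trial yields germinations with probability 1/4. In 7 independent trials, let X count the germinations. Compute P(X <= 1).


P(X<=1) = P(X=0) + P(X=1)
= 2187/16384 + 5103/16384
= 3645/8192

3645/8192


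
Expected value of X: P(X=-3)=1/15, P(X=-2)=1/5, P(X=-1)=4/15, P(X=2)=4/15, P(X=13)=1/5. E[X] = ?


E[X] = sum(x * P(x))
= -3*1/15 - 2*1/5 - 1*4/15 + 2*4/15 + 13*1/5
= 34/15

34/15


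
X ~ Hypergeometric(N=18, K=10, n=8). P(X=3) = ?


P(X=3) = C(10,3)*C(8,5) / C(18,8)
= 120*56 / 43758
= 6720/43758 = 1120/7293

1120/7293


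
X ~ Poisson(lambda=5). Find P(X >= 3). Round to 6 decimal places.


P(X>=3) = 1 - P(X<=2) = 1 - (e^(-5)*5^0/0! + e^(-5)*5^1/1! + e^(-5)*5^2/2!)
≈ 1 - (0.0067379470 + 0.0336897350 + 0.0842243375)
= 1 - 0.1246520195 = 0.8753479805
≈ 0.875348

0.875348


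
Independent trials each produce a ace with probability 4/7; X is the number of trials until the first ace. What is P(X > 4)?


P(X > 4) = P(first 4 trials all fail) = (1-p)^4 = (3/7)^4 = 81/2401

81/2401


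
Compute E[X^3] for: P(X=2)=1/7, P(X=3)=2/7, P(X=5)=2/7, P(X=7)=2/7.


E[X^3] = sum(x^3 * P(x))
= 8*1/7 + 27*2/7 + 125*2/7 + 343*2/7
= 998/7

998/7


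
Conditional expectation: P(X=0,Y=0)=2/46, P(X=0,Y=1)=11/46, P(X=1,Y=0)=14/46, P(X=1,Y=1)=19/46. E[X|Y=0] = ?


P(Y=0) = 16/46
E[X|Y=0] = (0*2 + 1*14)/16 = 14/16 = 7/8

7/8


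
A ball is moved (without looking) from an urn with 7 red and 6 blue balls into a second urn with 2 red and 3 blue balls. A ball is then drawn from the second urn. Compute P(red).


P(transfer red) = 7/13; P(transfer blue) = 6/13
If red transferred: Urn II has 3 red of 6, so P(red|red moved) = 1/2
If blue transferred: Urn II has 2 red of 6, so P(red|blue moved) = 1/3
By total probability: P(red) = 7/13*1/2 + 6/13*1/3 = 11/26

11/26


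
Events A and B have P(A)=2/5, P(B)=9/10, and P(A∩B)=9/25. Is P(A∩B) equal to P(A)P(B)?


P(A)*P(B) = 2/5*9/10 = 9/25
P(A∩B) = 9/25, which equals P(A)P(B), so independent

Yes, A and B are independent


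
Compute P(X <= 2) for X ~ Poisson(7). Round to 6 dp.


P(X<=2) = e^(-7)*7^0/0! + e^(-7)*7^1/1! + e^(-7)*7^2/2!
≈ 0.0009118820 + 0.0063831738 + 0.0223411082
= 0.0296361640
≈ 0.029636

0.029636


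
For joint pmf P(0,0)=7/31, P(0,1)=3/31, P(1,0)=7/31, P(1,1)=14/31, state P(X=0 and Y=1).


Read from table: P(X=0, Y=1) = 3/31

3/31


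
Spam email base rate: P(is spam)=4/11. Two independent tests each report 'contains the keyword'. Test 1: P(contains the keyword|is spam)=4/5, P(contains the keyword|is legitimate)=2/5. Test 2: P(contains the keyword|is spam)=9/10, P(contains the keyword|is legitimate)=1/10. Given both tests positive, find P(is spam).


After test 1: P(+) = 4/5*4/11 + 2/5*7/11 = 6/11
P(B|+) = (16/55)/(6/11) = 8/15
After test 2 (use post1 as new prior): P(+) = 9/10*8/15 + 1/10*7/15 = 79/150
P(B|+,+) = (12/25)/(79/150) = 72/79

72/79


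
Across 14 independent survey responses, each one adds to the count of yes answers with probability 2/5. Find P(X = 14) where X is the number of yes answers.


P(X=14) = C(14,14) * p^14 * (1-p)^0
= 1 * 16384/6103515625 * 1
= 16384/6103515625

16384/6103515625


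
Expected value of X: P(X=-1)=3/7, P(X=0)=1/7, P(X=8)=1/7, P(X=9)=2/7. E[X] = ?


E[X] = sum(x * P(x))
= -1*3/7 + 0*1/7 + 8*1/7 + 9*2/7
= 23/7

23/7


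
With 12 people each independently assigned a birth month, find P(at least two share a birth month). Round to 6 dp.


P(all different) = prod((12-i)/12 for i=0..11) = 0.000054
P(at least one match) = 1 - 0.000054 = 0.999946

0.999946


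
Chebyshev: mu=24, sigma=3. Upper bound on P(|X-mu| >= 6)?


k = 6/3 = 2
Chebyshev: P(|X-mu| >= k*sigma) <= 1/k^2 = 1/2^2 = 1/4

1/4


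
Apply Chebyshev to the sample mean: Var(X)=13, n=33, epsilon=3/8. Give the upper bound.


Var(Xbar) = Var(X)/n = 13/33
Chebyshev: P(|Xbar-mu| >= 3/8) <= Var(Xbar)/(3/8)^2 = (13/33)/(9/64) = 832/297
Bound exceeds 1, so trivial bound: 1

1


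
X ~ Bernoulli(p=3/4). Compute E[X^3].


For Bernoulli: X in {0,1}
E[X^3] = 0^3*(1-3/4) + 1^3*3/4 = 3/4

3/4


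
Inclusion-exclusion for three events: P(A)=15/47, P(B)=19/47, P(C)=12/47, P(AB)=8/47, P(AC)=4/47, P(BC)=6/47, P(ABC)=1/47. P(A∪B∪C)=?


P(A∪B∪C) = P(A)+P(B)+P(C) - P(AB)-P(AC)-P(BC) + P(ABC)
= 15/47+19/47+12/47 - 8/47-4/47-6/47 + 1/47
= 29/47

29/47


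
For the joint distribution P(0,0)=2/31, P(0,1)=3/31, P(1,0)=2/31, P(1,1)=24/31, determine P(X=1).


P(X=1) = P(1,0)+P(1,1) = 2/31 + 24/31 = 26/31

26/31


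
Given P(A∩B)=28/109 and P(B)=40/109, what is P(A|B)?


P(A|B) = P(A∩B)/P(B) = (28/109)/(40/109) = 28/40 = 7/10

7/10


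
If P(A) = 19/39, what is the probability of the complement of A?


P(A') = 1 - P(A) = 1 - 19/39 = 20/39

20/39


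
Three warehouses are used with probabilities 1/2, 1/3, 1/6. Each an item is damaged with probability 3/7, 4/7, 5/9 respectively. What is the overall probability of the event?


P(A) = P(A|B1)P(B1) + P(A|B2)P(B2) + P(A|B3)P(B3)
= 3/7*1/2 + 4/7*1/3 + 5/9*1/6
= 3/14 + 4/21 + 5/54 = 94/189

94/189


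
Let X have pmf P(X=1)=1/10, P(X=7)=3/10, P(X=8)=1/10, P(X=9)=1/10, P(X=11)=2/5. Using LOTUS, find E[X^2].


E[X^2] = sum(g(x)*P(x))
= 1*1/10 + 49*3/10 + 64*1/10 + 81*1/10 + 121*2/5
= 777/10

777/10


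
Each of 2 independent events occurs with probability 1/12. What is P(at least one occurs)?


P(at least one) = 1 - P(none)
P(none) = (1 - 1/12)^2 = (11/12)^2 = 121/144
P(at least one) = 1 - 121/144 = 23/144

23/144


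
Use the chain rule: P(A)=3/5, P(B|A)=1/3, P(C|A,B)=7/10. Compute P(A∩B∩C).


P(A∩B∩C) = P(A) * P(B|A) * P(C|A∩B)
= 3/5 * 1/3 * 7/10
= 1/5 * 7/10 = 7/50

7/50


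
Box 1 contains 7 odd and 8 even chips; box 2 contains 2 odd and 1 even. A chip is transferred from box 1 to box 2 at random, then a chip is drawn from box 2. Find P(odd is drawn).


P(transfer odd) = 7/15; P(transfer even) = 8/15
If odd transferred: Urn II has 3 odd of 4, so P(odd|odd moved) = 3/4
If even transferred: Urn II has 2 odd of 4, so P(odd|even moved) = 1/2
By total probability: P(odd) = 7/15*3/4 + 8/15*1/2 = 37/60

37/60


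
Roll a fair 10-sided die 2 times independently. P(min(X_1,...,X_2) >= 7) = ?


P(min >= 7) = P(all X_i >= 7) = (P(X_1 >= 7))^2
= (4/10)^2 = (2/5)^2 = 4/25

4/25


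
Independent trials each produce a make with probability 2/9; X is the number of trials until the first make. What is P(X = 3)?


P(X=3) = (1-p)^2 * p = (7/9)^2 * 2/9
= 49/81 * 2/9 = 98/729

98/729


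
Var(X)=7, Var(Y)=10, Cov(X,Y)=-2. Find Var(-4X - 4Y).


Var(-4X - 4Y) = (-4)^2*Var(X) + (-4)^2*Var(Y) + 2*(-4)*(-4)*Cov(X,Y)
= 16*7 + 16*10 + 32*(-2)
= 112 + 160 - 64 = 208

208


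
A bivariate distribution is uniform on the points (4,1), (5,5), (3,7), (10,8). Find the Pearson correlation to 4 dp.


Cov(X,Y) = 3.6250, Var(X) = 7.2500, Var(Y) = 7.1875
rho = Cov/(sqrt(VarX)*sqrt(VarY)) = 0.5022

0.5022


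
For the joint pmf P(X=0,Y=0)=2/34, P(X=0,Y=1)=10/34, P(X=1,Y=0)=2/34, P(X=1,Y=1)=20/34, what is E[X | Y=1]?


P(Y=1) = 30/34
E[X|Y=1] = (0*10 + 1*20)/30 = 20/30 = 2/3

2/3
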